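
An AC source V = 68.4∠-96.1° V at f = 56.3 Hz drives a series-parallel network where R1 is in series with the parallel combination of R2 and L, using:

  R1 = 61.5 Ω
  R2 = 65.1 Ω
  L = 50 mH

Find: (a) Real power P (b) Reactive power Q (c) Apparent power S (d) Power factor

Step 1 — Angular frequency: ω = 2π·f = 2π·56.3 = 353.7 rad/s.
Step 2 — Component impedances:
  R1: Z = R = 61.5 Ω
  R2: Z = R = 65.1 Ω
  L: Z = jωL = j·353.7·0.05 = 0 + j17.69 Ω
Step 3 — Parallel branch: R2 || L = 1/(1/R2 + 1/L) = 4.475 + j16.47 Ω.
Step 4 — Series with R1: Z_total = R1 + (R2 || L) = 65.98 + j16.47 Ω = 68∠14.0° Ω.
Step 5 — Source phasor: V = 68.4∠-96.1° V = -7.268 - j68.01 V.
Step 6 — Current: I = V / Z = -0.346 - j0.9445 A = 1.006∠-110.1° A.
Step 7 — Complex power: S = V·I* = 66.75 + j16.67 VA.
Step 8 — Real power: P = Re(S) = 66.75 W.
Step 9 — Reactive power: Q = Im(S) = 16.67 VAR.
Step 10 — Apparent power: |S| = 68.8 VA.
Step 11 — Power factor: PF = P/|S| = 0.9702 (lagging).

(a) P = 66.75 W  (b) Q = 16.67 VAR  (c) S = 68.8 VA  (d) PF = 0.9702 (lagging)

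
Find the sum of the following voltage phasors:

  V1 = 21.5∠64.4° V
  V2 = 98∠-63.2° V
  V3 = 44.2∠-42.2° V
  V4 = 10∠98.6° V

Step 1 — Convert each phasor to rectangular form:
  V1 = 21.5·(cos(64.4°) + j·sin(64.4°)) = 9.29 + j19.39 V
  V2 = 98·(cos(-63.2°) + j·sin(-63.2°)) = 44.19 - j87.47 V
  V3 = 44.2·(cos(-42.2°) + j·sin(-42.2°)) = 32.74 - j29.69 V
  V4 = 10·(cos(98.6°) + j·sin(98.6°)) = -1.495 + j9.888 V
Step 2 — Sum components: V_total = 84.72 - j87.89 V.
Step 3 — Convert to polar: |V_total| = 122.1 V, ∠V_total = -46.0°.

V_total = 122.1∠-46.0° V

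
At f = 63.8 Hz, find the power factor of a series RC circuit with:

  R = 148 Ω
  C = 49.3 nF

Step 1 — Angular frequency: ω = 2π·f = 2π·63.8 = 400.9 rad/s.
Step 2 — Component impedances:
  R: Z = R = 148 Ω
  C: Z = 1/(jωC) = -j/(ω·C) = 0 - j5.06e+04 Ω
Step 3 — Series combination: Z_total = R + C = 148 - j5.06e+04 Ω = 5.06e+04∠-89.8° Ω.
Step 4 — Power factor: PF = cos(φ) = Re(Z)/|Z| = 148/5.06e+04 = 0.002925.
Step 5 — Type: Im(Z) = -5.06e+04 ⇒ leading (phase φ = -89.8°).

PF = 0.002925 (leading, φ = -89.8°)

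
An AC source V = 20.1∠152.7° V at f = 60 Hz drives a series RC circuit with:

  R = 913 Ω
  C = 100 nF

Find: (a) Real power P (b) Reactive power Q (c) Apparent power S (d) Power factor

Step 1 — Angular frequency: ω = 2π·f = 2π·60 = 377 rad/s.
Step 2 — Component impedances:
  R: Z = R = 913 Ω
  C: Z = 1/(jωC) = -j/(ω·C) = 0 - j2.653e+04 Ω
Step 3 — Series combination: Z_total = R + C = 913 - j2.653e+04 Ω = 2.654e+04∠-88.0° Ω.
Step 4 — Source phasor: V = 20.1∠152.7° V = -17.86 + j9.219 V.
Step 5 — Current: I = V / Z = -0.0003703 - j0.0006606 A = 0.0007573∠-119.3° A.
Step 6 — Complex power: S = V·I* = 0.0005236 - j0.01521 VA.
Step 7 — Real power: P = Re(S) = 0.0005236 W.
Step 8 — Reactive power: Q = Im(S) = -0.01521 VAR.
Step 9 — Apparent power: |S| = 0.01522 VA.
Step 10 — Power factor: PF = P/|S| = 0.0344 (leading).

(a) P = 0.0005236 W  (b) Q = -0.01521 VAR  (c) S = 0.01522 VA  (d) PF = 0.0344 (leading)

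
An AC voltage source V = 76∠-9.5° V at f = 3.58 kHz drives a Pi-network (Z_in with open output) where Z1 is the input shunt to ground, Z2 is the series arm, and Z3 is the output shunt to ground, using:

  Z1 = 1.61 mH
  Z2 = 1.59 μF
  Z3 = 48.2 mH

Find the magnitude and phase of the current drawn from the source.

Step 1 — Angular frequency: ω = 2π·f = 2π·3580 = 2.249e+04 rad/s.
Step 2 — Component impedances:
  Z1: Z = jωL = j·2.249e+04·0.00161 = 0 + j36.22 Ω
  Z2: Z = 1/(jωC) = -j/(ω·C) = 0 - j27.96 Ω
  Z3: Z = jωL = j·2.249e+04·0.0482 = 0 + j1084 Ω
Step 3 — With open output, the series arm Z2 and the output shunt Z3 appear in series to ground: Z2 + Z3 = 0 + j1056 Ω.
Step 4 — Parallel with input shunt Z1: Z_in = Z1 || (Z2 + Z3) = 0 + j35.01 Ω = 35.01∠90.0° Ω.
Step 5 — Source phasor: V = 76∠-9.5° V = 74.96 - j12.54 V.
Step 6 — Ohm's law: I = V / Z_total = (74.96 - j12.54) / (0 + j35.01) = -0.3582 - j2.141 A.
Step 7 — Convert to polar: |I| = 2.171 A, ∠I = -99.5°.

I = 2.171∠-99.5° A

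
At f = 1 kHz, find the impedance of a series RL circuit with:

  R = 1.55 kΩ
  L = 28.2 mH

Step 1 — Angular frequency: ω = 2π·f = 2π·1000 = 6283 rad/s.
Step 2 — Component impedances:
  R: Z = R = 1550 Ω
  L: Z = jωL = j·6283·0.0282 = 0 + j177.2 Ω
Step 3 — Series combination: Z_total = R + L = 1550 + j177.2 Ω = 1560∠6.5° Ω.

Z = 1550 + j177.2 Ω = 1560∠6.5° Ω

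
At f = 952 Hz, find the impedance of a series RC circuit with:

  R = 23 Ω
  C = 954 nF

Step 1 — Angular frequency: ω = 2π·f = 2π·952 = 5982 rad/s.
Step 2 — Component impedances:
  R: Z = R = 23 Ω
  C: Z = 1/(jωC) = -j/(ω·C) = 0 - j175.2 Ω
Step 3 — Series combination: Z_total = R + C = 23 - j175.2 Ω = 176.7∠-82.5° Ω.

Z = 23 - j175.2 Ω = 176.7∠-82.5° Ω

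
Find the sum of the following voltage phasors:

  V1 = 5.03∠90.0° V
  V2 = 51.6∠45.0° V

Step 1 — Convert each phasor to rectangular form:
  V1 = 5.03·(cos(90.0°) + j·sin(90.0°)) = 0 + j5.03 V
  V2 = 51.6·(cos(45.0°) + j·sin(45.0°)) = 36.49 + j36.49 V
Step 2 — Sum components: V_total = 36.49 + j41.52 V.
Step 3 — Convert to polar: |V_total| = 55.27 V, ∠V_total = 48.7°.

V_total = 55.27∠48.7° V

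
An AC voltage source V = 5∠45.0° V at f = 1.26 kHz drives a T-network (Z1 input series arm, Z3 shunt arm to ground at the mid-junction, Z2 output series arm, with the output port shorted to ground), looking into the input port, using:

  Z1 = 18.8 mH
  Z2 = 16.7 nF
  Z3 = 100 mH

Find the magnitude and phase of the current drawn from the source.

Step 1 — Angular frequency: ω = 2π·f = 2π·1260 = 7917 rad/s.
Step 2 — Component impedances:
  Z1: Z = jωL = j·7917·0.0188 = 0 + j148.8 Ω
  Z2: Z = 1/(jωC) = -j/(ω·C) = 0 - j7564 Ω
  Z3: Z = jωL = j·7917·0.1 = 0 + j791.7 Ω
Step 3 — With the output port shorted to ground, the output series arm Z2 runs from the junction to ground; the shunt arm Z3 also runs from the junction to ground. They appear in parallel: Z3 || Z2 = 0 + j884.2 Ω.
Step 4 — Series with input arm Z1: Z_in = Z1 + (Z3 || Z2) = 0 + j1033 Ω = 1033∠90.0° Ω.
Step 5 — Source phasor: V = 5∠45.0° V = 3.536 + j3.536 V.
Step 6 — Ohm's law: I = V / Z_total = (3.536 + j3.536) / (0 + j1033) = 0.003422 - j0.003422 A.
Step 7 — Convert to polar: |I| = 0.00484 A, ∠I = -45.0°.

I = 0.00484∠-45.0° A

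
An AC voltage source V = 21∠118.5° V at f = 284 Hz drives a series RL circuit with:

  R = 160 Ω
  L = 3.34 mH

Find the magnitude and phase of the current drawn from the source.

Step 1 — Angular frequency: ω = 2π·f = 2π·284 = 1784 rad/s.
Step 2 — Component impedances:
  R: Z = R = 160 Ω
  L: Z = jωL = j·1784·0.00334 = 0 + j5.96 Ω
Step 3 — Series combination: Z_total = R + L = 160 + j5.96 Ω = 160.1∠2.1° Ω.
Step 4 — Source phasor: V = 21∠118.5° V = -10.02 + j18.46 V.
Step 5 — Ohm's law: I = V / Z_total = (-10.02 + j18.46) / (160 + j5.96) = -0.05825 + j0.1175 A.
Step 6 — Convert to polar: |I| = 0.1312 A, ∠I = 116.4°.

I = 0.1312∠116.4° A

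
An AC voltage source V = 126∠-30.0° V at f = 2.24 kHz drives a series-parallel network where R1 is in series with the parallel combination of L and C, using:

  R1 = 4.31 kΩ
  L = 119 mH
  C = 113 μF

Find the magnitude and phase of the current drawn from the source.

Step 1 — Angular frequency: ω = 2π·f = 2π·2240 = 1.407e+04 rad/s.
Step 2 — Component impedances:
  R1: Z = R = 4310 Ω
  L: Z = jωL = j·1.407e+04·0.119 = 0 + j1675 Ω
  C: Z = 1/(jωC) = -j/(ω·C) = 0 - j0.6288 Ω
Step 3 — Parallel branch: L || C = 1/(1/L + 1/C) = 0 - j0.629 Ω.
Step 4 — Series with R1: Z_total = R1 + (L || C) = 4310 - j0.629 Ω = 4310∠-0.0° Ω.
Step 5 — Source phasor: V = 126∠-30.0° V = 109.1 - j63 V.
Step 6 — Ohm's law: I = V / Z_total = (109.1 - j63) / (4310 - j0.629) = 0.02532 - j0.01461 A.
Step 7 — Convert to polar: |I| = 0.02923 A, ∠I = -30.0°.

I = 0.02923∠-30.0° A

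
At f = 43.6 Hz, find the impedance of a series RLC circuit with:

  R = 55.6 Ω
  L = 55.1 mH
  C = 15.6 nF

Step 1 — Angular frequency: ω = 2π·f = 2π·43.6 = 273.9 rad/s.
Step 2 — Component impedances:
  R: Z = R = 55.6 Ω
  L: Z = jωL = j·273.9·0.0551 = 0 + j15.09 Ω
  C: Z = 1/(jωC) = -j/(ω·C) = 0 - j2.34e+05 Ω
Step 3 — Series combination: Z_total = R + L + C = 55.6 - j2.34e+05 Ω = 2.34e+05∠-90.0° Ω.

Z = 55.6 - j2.34e+05 Ω = 2.34e+05∠-90.0° Ω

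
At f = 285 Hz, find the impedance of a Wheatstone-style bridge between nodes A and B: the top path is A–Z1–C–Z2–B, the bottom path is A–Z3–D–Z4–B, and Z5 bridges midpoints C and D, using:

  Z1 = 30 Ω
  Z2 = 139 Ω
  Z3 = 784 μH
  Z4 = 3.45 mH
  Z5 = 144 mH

Step 1 — Angular frequency: ω = 2π·f = 2π·285 = 1791 rad/s.
Step 2 — Component impedances:
  Z1: Z = R = 30 Ω
  Z2: Z = R = 139 Ω
  Z3: Z = jωL = j·1791·0.000784 = 0 + j1.404 Ω
  Z4: Z = jωL = j·1791·0.00345 = 0 + j6.178 Ω
  Z5: Z = jωL = j·1791·0.144 = 0 + j257.9 Ω
Step 3 — Bridge requires nodal analysis (the Z5 bridge couples midpoints C and D, so the two paths cannot be reduced to a simple series/parallel combination). Setting node B to ground and injecting 1 A at node A, the 3-node admittance system at A, C, D solves to V_A = Z_AB = 0.3395 + j7.567 Ω = 7.574∠87.4° Ω.

Z = 0.3395 + j7.567 Ω = 7.574∠87.4° Ω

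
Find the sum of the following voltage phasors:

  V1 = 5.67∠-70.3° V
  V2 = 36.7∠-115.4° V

Step 1 — Convert each phasor to rectangular form:
  V1 = 5.67·(cos(-70.3°) + j·sin(-70.3°)) = 1.911 - j5.338 V
  V2 = 36.7·(cos(-115.4°) + j·sin(-115.4°)) = -15.74 - j33.15 V
Step 2 — Sum components: V_total = -13.83 - j38.49 V.
Step 3 — Convert to polar: |V_total| = 40.9 V, ∠V_total = -109.8°.

V_total = 40.9∠-109.8° V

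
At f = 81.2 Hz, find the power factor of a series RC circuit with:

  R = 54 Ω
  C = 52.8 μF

Step 1 — Angular frequency: ω = 2π·f = 2π·81.2 = 510.2 rad/s.
Step 2 — Component impedances:
  R: Z = R = 54 Ω
  C: Z = 1/(jωC) = -j/(ω·C) = 0 - j37.12 Ω
Step 3 — Series combination: Z_total = R + C = 54 - j37.12 Ω = 65.53∠-34.5° Ω.
Step 4 — Power factor: PF = cos(φ) = Re(Z)/|Z| = 54/65.53 = 0.8241.
Step 5 — Type: Im(Z) = -37.12 ⇒ leading (phase φ = -34.5°).

PF = 0.8241 (leading, φ = -34.5°)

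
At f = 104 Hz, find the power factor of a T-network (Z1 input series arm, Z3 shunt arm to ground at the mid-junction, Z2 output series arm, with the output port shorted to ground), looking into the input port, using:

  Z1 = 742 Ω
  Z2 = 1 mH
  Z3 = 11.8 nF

Step 1 — Angular frequency: ω = 2π·f = 2π·104 = 653.5 rad/s.
Step 2 — Component impedances:
  Z1: Z = R = 742 Ω
  Z2: Z = jωL = j·653.5·0.001 = 0 + j0.6535 Ω
  Z3: Z = 1/(jωC) = -j/(ω·C) = 0 - j1.297e+05 Ω
Step 3 — With the output port shorted to ground, the output series arm Z2 runs from the junction to ground; the shunt arm Z3 also runs from the junction to ground. They appear in parallel: Z3 || Z2 = 0 + j0.6535 Ω.
Step 4 — Series with input arm Z1: Z_in = Z1 + (Z3 || Z2) = 742 + j0.6535 Ω = 742∠0.1° Ω.
Step 5 — Power factor: PF = cos(φ) = Re(Z)/|Z| = 742/742 = 1.
Step 6 — Type: Im(Z) = 0.6535 ⇒ lagging (phase φ = 0.1°).

PF = 1 (lagging, φ = 0.1°)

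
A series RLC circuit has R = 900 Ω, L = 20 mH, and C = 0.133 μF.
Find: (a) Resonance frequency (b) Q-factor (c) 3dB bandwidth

Step 1 — Resonance condition Im(Z)=0 gives ω₀ = 1/√(LC).
Step 2 — ω₀ = 1/√(0.02·1.33e-07) = 1.939e+04 rad/s.
Step 3 — f₀ = ω₀/(2π) = 3086 Hz.
Step 4 — Series Q: Q = ω₀L/R = 1.939e+04·0.02/900 = 0.4309.
Step 5 — 3dB bandwidth: Δω = ω₀/Q = 4.5e+04 rad/s; BW = Δω/(2π) = 7162 Hz.

(a) f₀ = 3086 Hz  (b) Q = 0.4309  (c) BW = 7162 Hz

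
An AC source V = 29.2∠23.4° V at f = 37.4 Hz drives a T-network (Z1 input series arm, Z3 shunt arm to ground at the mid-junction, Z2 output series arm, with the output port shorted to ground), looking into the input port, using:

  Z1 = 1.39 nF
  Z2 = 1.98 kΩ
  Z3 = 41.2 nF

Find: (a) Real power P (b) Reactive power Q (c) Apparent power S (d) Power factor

Step 1 — Angular frequency: ω = 2π·f = 2π·37.4 = 235 rad/s.
Step 2 — Component impedances:
  Z1: Z = 1/(jωC) = -j/(ω·C) = 0 - j3.061e+06 Ω
  Z2: Z = R = 1980 Ω
  Z3: Z = 1/(jωC) = -j/(ω·C) = 0 - j1.033e+05 Ω
Step 3 — With the output port shorted to ground, the output series arm Z2 runs from the junction to ground; the shunt arm Z3 also runs from the junction to ground. They appear in parallel: Z3 || Z2 = 1979 - j37.94 Ω.
Step 4 — Series with input arm Z1: Z_in = Z1 + (Z3 || Z2) = 1979 - j3.062e+06 Ω = 3.062e+06∠-90.0° Ω.
Step 5 — Source phasor: V = 29.2∠23.4° V = 26.8 + j11.6 V.
Step 6 — Current: I = V / Z = -3.782e-06 + j8.756e-06 A = 9.538e-06∠113.4° A.
Step 7 — Complex power: S = V·I* = 1.8e-07 - j0.0002785 VA.
Step 8 — Real power: P = Re(S) = 1.8e-07 W.
Step 9 — Reactive power: Q = Im(S) = -0.0002785 VAR.
Step 10 — Apparent power: |S| = 0.0002785 VA.
Step 11 — Power factor: PF = P/|S| = 0.0006465 (leading).

(a) P = 1.8e-07 W  (b) Q = -0.0002785 VAR  (c) S = 0.0002785 VA  (d) PF = 0.0006465 (leading)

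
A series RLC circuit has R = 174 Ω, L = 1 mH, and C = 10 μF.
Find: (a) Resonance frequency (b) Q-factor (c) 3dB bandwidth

Step 1 — Resonance: ω₀ = 1/√(LC) = 1/√(0.001·1e-05) = 1e+04 rad/s.
Step 2 — f₀ = ω₀/(2π) = 1592 Hz.
Step 3 — Series Q: Q = ω₀L/R = 1e+04·0.001/174 = 0.05747.
Step 4 — Bandwidth: Δω = ω₀/Q = 1.74e+05 rad/s; BW = Δω/(2π) = 2.769e+04 Hz.

(a) f₀ = 1592 Hz  (b) Q = 0.05747  (c) BW = 2.769e+04 Hz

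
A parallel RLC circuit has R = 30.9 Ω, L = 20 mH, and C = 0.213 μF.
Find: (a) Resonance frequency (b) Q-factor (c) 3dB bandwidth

Step 1 — Resonance: ω₀ = 1/√(LC) = 1/√(0.02·2.13e-07) = 1.532e+04 rad/s.
Step 2 — f₀ = ω₀/(2π) = 2438 Hz.
Step 3 — Parallel Q: Q = R/(ω₀L) = 30.9/(1.532e+04·0.02) = 0.1008.
Step 4 — Bandwidth: Δω = ω₀/Q = 1.519e+05 rad/s; BW = Δω/(2π) = 2.418e+04 Hz.

(a) f₀ = 2438 Hz  (b) Q = 0.1008  (c) BW = 2.418e+04 Hz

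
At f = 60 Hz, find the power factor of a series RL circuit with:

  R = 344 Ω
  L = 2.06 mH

Step 1 — Angular frequency: ω = 2π·f = 2π·60 = 377 rad/s.
Step 2 — Component impedances:
  R: Z = R = 344 Ω
  L: Z = jωL = j·377·0.00206 = 0 + j0.7766 Ω
Step 3 — Series combination: Z_total = R + L = 344 + j0.7766 Ω = 344∠0.1° Ω.
Step 4 — Power factor: PF = cos(φ) = Re(Z)/|Z| = 344/344 = 1.
Step 5 — Type: Im(Z) = 0.7766 ⇒ lagging (phase φ = 0.1°).

PF = 1 (lagging, φ = 0.1°)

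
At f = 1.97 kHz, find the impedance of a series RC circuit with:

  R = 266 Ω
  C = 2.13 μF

Step 1 — Angular frequency: ω = 2π·f = 2π·1970 = 1.238e+04 rad/s.
Step 2 — Component impedances:
  R: Z = R = 266 Ω
  C: Z = 1/(jωC) = -j/(ω·C) = 0 - j37.93 Ω
Step 3 — Series combination: Z_total = R + C = 266 - j37.93 Ω = 268.7∠-8.1° Ω.

Z = 266 - j37.93 Ω = 268.7∠-8.1° Ω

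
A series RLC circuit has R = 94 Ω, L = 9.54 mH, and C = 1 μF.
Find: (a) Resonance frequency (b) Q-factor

Step 1 — Resonance condition Im(Z)=0 gives ω₀ = 1/√(LC).
Step 2 — ω₀ = 1/√(0.00954·1e-06) = 1.024e+04 rad/s.
Step 3 — f₀ = ω₀/(2π) = 1629 Hz.
Step 4 — Series Q: Q = ω₀L/R = 1.024e+04·0.00954/94 = 1.039.

(a) f₀ = 1629 Hz  (b) Q = 1.039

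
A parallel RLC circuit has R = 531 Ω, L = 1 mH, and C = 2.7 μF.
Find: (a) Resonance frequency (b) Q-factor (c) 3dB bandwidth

Step 1 — Resonance: ω₀ = 1/√(LC) = 1/√(0.001·2.7e-06) = 1.925e+04 rad/s.
Step 2 — f₀ = ω₀/(2π) = 3063 Hz.
Step 3 — Parallel Q: Q = R/(ω₀L) = 531/(1.925e+04·0.001) = 27.59.
Step 4 — Bandwidth: Δω = ω₀/Q = 697.5 rad/s; BW = Δω/(2π) = 111 Hz.

(a) f₀ = 3063 Hz  (b) Q = 27.59  (c) BW = 111 Hz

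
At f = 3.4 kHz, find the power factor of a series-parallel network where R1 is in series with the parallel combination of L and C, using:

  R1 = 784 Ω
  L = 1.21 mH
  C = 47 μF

Step 1 — Angular frequency: ω = 2π·f = 2π·3400 = 2.136e+04 rad/s.
Step 2 — Component impedances:
  R1: Z = R = 784 Ω
  L: Z = jωL = j·2.136e+04·0.00121 = 0 + j25.85 Ω
  C: Z = 1/(jωC) = -j/(ω·C) = 0 - j0.996 Ω
Step 3 — Parallel branch: L || C = 1/(1/L + 1/C) = 0 - j1.036 Ω.
Step 4 — Series with R1: Z_total = R1 + (L || C) = 784 - j1.036 Ω = 784∠-0.1° Ω.
Step 5 — Power factor: PF = cos(φ) = Re(Z)/|Z| = 784/784 = 1.
Step 6 — Type: Im(Z) = -1.036 ⇒ leading (phase φ = -0.1°).

PF = 1 (leading, φ = -0.1°)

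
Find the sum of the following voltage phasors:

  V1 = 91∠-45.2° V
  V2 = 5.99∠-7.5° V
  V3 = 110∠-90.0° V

Step 1 — Convert each phasor to rectangular form:
  V1 = 91·(cos(-45.2°) + j·sin(-45.2°)) = 64.12 - j64.57 V
  V2 = 5.99·(cos(-7.5°) + j·sin(-7.5°)) = 5.939 - j0.7819 V
  V3 = 110·(cos(-90.0°) + j·sin(-90.0°)) = 0 - j110 V
Step 2 — Sum components: V_total = 70.06 - j175.4 V.
Step 3 — Convert to polar: |V_total| = 188.8 V, ∠V_total = -68.2°.

V_total = 188.8∠-68.2° V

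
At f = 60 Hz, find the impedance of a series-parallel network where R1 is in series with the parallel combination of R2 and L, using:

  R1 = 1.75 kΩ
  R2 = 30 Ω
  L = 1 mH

Step 1 — Angular frequency: ω = 2π·f = 2π·60 = 377 rad/s.
Step 2 — Component impedances:
  R1: Z = R = 1750 Ω
  R2: Z = R = 30 Ω
  L: Z = jωL = j·377·0.001 = 0 + j0.377 Ω
Step 3 — Parallel branch: R2 || L = 1/(1/R2 + 1/L) = 0.004737 + j0.3769 Ω.
Step 4 — Series with R1: Z_total = R1 + (R2 || L) = 1750 + j0.3769 Ω = 1750∠0.0° Ω.

Z = 1750 + j0.3769 Ω = 1750∠0.0° Ω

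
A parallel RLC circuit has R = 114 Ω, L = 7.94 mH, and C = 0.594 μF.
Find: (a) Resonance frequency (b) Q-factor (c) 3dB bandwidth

Step 1 — Resonance: ω₀ = 1/√(LC) = 1/√(0.00794·5.94e-07) = 1.456e+04 rad/s.
Step 2 — f₀ = ω₀/(2π) = 2317 Hz.
Step 3 — Parallel Q: Q = R/(ω₀L) = 114/(1.456e+04·0.00794) = 0.986.
Step 4 — Bandwidth: Δω = ω₀/Q = 1.477e+04 rad/s; BW = Δω/(2π) = 2350 Hz.

(a) f₀ = 2317 Hz  (b) Q = 0.986  (c) BW = 2350 Hz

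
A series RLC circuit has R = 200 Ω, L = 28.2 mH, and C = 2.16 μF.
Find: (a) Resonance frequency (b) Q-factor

Step 1 — Resonance condition Im(Z)=0 gives ω₀ = 1/√(LC).
Step 2 — ω₀ = 1/√(0.0282·2.16e-06) = 4052 rad/s.
Step 3 — f₀ = ω₀/(2π) = 644.9 Hz.
Step 4 — Series Q: Q = ω₀L/R = 4052·0.0282/200 = 0.5713.

(a) f₀ = 644.9 Hz  (b) Q = 0.5713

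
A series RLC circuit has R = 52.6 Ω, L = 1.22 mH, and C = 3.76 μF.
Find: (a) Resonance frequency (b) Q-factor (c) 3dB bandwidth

Step 1 — Resonance condition Im(Z)=0 gives ω₀ = 1/√(LC).
Step 2 — ω₀ = 1/√(0.00122·3.76e-06) = 1.476e+04 rad/s.
Step 3 — f₀ = ω₀/(2π) = 2350 Hz.
Step 4 — Series Q: Q = ω₀L/R = 1.476e+04·0.00122/52.6 = 0.3425.
Step 5 — 3dB bandwidth: Δω = ω₀/Q = 4.311e+04 rad/s; BW = Δω/(2π) = 6862 Hz.

(a) f₀ = 2350 Hz  (b) Q = 0.3425  (c) BW = 6862 Hz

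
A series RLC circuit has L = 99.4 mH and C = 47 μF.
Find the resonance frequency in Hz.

Step 1 — Resonance condition Im(Z)=0 gives ω₀ = 1/√(LC).
Step 2 — ω₀ = 1/√(0.0994·4.7e-05) = 462.7 rad/s.
Step 3 — f₀ = ω₀/(2π) = 73.63 Hz.

f₀ = 73.63 Hz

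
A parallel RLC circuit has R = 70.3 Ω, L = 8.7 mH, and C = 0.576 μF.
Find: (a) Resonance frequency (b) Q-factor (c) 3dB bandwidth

Step 1 — Resonance: ω₀ = 1/√(LC) = 1/√(0.0087·5.76e-07) = 1.413e+04 rad/s.
Step 2 — f₀ = ω₀/(2π) = 2248 Hz.
Step 3 — Parallel Q: Q = R/(ω₀L) = 70.3/(1.413e+04·0.0087) = 0.572.
Step 4 — Bandwidth: Δω = ω₀/Q = 2.47e+04 rad/s; BW = Δω/(2π) = 3930 Hz.

(a) f₀ = 2248 Hz  (b) Q = 0.572  (c) BW = 3930 Hz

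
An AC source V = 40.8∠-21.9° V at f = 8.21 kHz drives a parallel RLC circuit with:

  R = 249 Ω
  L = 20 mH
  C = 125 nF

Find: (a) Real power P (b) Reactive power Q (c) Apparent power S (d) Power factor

Step 1 — Angular frequency: ω = 2π·f = 2π·8210 = 5.158e+04 rad/s.
Step 2 — Component impedances:
  R: Z = R = 249 Ω
  L: Z = jωL = j·5.158e+04·0.02 = 0 + j1032 Ω
  C: Z = 1/(jωC) = -j/(ω·C) = 0 - j155.1 Ω
Step 3 — Parallel combination: 1/Z_total = 1/R + 1/L + 1/C; Z_total = 87.03 - j118.7 Ω = 147.2∠-53.8° Ω.
Step 4 — Source phasor: V = 40.8∠-21.9° V = 37.86 - j15.22 V.
Step 5 — Current: I = V / Z = 0.2354 + j0.1463 A = 0.2772∠31.9° A.
Step 6 — Complex power: S = V·I* = 6.685 - j9.12 VA.
Step 7 — Real power: P = Re(S) = 6.685 W.
Step 8 — Reactive power: Q = Im(S) = -9.12 VAR.
Step 9 — Apparent power: |S| = 11.31 VA.
Step 10 — Power factor: PF = P/|S| = 0.5912 (leading).

(a) P = 6.685 W  (b) Q = -9.12 VAR  (c) S = 11.31 VA  (d) PF = 0.5912 (leading)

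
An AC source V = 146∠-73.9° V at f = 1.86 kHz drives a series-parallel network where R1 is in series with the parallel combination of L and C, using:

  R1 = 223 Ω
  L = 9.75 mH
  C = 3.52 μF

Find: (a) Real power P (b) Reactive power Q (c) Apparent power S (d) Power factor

Step 1 — Angular frequency: ω = 2π·f = 2π·1860 = 1.169e+04 rad/s.
Step 2 — Component impedances:
  R1: Z = R = 223 Ω
  L: Z = jωL = j·1.169e+04·0.00975 = 0 + j113.9 Ω
  C: Z = 1/(jωC) = -j/(ω·C) = 0 - j24.31 Ω
Step 3 — Parallel branch: L || C = 1/(1/L + 1/C) = 0 - j30.9 Ω.
Step 4 — Series with R1: Z_total = R1 + (L || C) = 223 - j30.9 Ω = 225.1∠-7.9° Ω.
Step 5 — Source phasor: V = 146∠-73.9° V = 40.49 - j140.3 V.
Step 6 — Current: I = V / Z = 0.2637 - j0.5925 A = 0.6485∠-66.0° A.
Step 7 — Complex power: S = V·I* = 93.79 - j13 VA.
Step 8 — Real power: P = Re(S) = 93.79 W.
Step 9 — Reactive power: Q = Im(S) = -13 VAR.
Step 10 — Apparent power: |S| = 94.68 VA.
Step 11 — Power factor: PF = P/|S| = 0.9905 (leading).

(a) P = 93.79 W  (b) Q = -13 VAR  (c) S = 94.68 VA  (d) PF = 0.9905 (leading)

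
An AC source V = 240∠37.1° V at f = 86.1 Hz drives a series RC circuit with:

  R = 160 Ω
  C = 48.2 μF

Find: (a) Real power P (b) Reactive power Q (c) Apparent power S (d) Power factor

Step 1 — Angular frequency: ω = 2π·f = 2π·86.1 = 541 rad/s.
Step 2 — Component impedances:
  R: Z = R = 160 Ω
  C: Z = 1/(jωC) = -j/(ω·C) = 0 - j38.35 Ω
Step 3 — Series combination: Z_total = R + C = 160 - j38.35 Ω = 164.5∠-13.5° Ω.
Step 4 — Source phasor: V = 240∠37.1° V = 191.4 + j144.8 V.
Step 5 — Current: I = V / Z = 0.9263 + j1.127 A = 1.459∠50.6° A.
Step 6 — Complex power: S = V·I* = 340.4 - j81.6 VA.
Step 7 — Real power: P = Re(S) = 340.4 W.
Step 8 — Reactive power: Q = Im(S) = -81.6 VAR.
Step 9 — Apparent power: |S| = 350.1 VA.
Step 10 — Power factor: PF = P/|S| = 0.9725 (leading).

(a) P = 340.4 W  (b) Q = -81.6 VAR  (c) S = 350.1 VA  (d) PF = 0.9725 (leading)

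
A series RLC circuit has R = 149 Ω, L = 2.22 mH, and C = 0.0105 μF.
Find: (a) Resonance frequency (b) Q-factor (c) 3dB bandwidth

Step 1 — Resonance: ω₀ = 1/√(LC) = 1/√(0.00222·1.05e-08) = 2.071e+05 rad/s.
Step 2 — f₀ = ω₀/(2π) = 3.296e+04 Hz.
Step 3 — Series Q: Q = ω₀L/R = 2.071e+05·0.00222/149 = 3.086.
Step 4 — Bandwidth: Δω = ω₀/Q = 6.712e+04 rad/s; BW = Δω/(2π) = 1.068e+04 Hz.

(a) f₀ = 3.296e+04 Hz  (b) Q = 3.086  (c) BW = 1.068e+04 Hz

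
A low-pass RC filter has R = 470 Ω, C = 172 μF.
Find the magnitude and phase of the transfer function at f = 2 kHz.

Step 1 — Angular frequency: ω = 2π·2000 = 1.257e+04 rad/s.
Step 2 — Transfer function: H(jω) = 1/(1 + jωRC).
Step 3 — Denominator: 1 + jωRC = 1 + j·1.257e+04·470·0.000172 = 1 + j1016.
Step 4 — H = 9.69e-07 - j0.0009844.
Step 5 — Magnitude: |H| = 0.0009844 (-60.1 dB); phase: φ = -89.9°.

|H| = 0.0009844 (-60.1 dB), φ = -89.9°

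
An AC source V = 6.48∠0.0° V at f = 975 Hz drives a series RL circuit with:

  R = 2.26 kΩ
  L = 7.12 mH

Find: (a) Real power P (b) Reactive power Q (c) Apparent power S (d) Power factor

Step 1 — Angular frequency: ω = 2π·f = 2π·975 = 6126 rad/s.
Step 2 — Component impedances:
  R: Z = R = 2260 Ω
  L: Z = jωL = j·6126·0.00712 = 0 + j43.62 Ω
Step 3 — Series combination: Z_total = R + L = 2260 + j43.62 Ω = 2260∠1.1° Ω.
Step 4 — Source phasor: V = 6.48∠0.0° V = 6.48 V.
Step 5 — Current: I = V / Z = 0.002866 - j5.532e-05 A = 0.002867∠-1.1° A.
Step 6 — Complex power: S = V·I* = 0.01857 + j0.0003585 VA.
Step 7 — Real power: P = Re(S) = 0.01857 W.
Step 8 — Reactive power: Q = Im(S) = 0.0003585 VAR.
Step 9 — Apparent power: |S| = 0.01858 VA.
Step 10 — Power factor: PF = P/|S| = 0.9998 (lagging).

(a) P = 0.01857 W  (b) Q = 0.0003585 VAR  (c) S = 0.01858 VA  (d) PF = 0.9998 (lagging)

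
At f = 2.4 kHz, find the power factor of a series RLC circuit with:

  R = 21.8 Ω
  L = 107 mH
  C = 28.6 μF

Step 1 — Angular frequency: ω = 2π·f = 2π·2400 = 1.508e+04 rad/s.
Step 2 — Component impedances:
  R: Z = R = 21.8 Ω
  L: Z = jωL = j·1.508e+04·0.107 = 0 + j1614 Ω
  C: Z = 1/(jωC) = -j/(ω·C) = 0 - j2.319 Ω
Step 3 — Series combination: Z_total = R + L + C = 21.8 + j1611 Ω = 1611∠89.2° Ω.
Step 4 — Power factor: PF = cos(φ) = Re(Z)/|Z| = 21.8/1611 = 0.01353.
Step 5 — Type: Im(Z) = 1611 ⇒ lagging (phase φ = 89.2°).

PF = 0.01353 (lagging, φ = 89.2°)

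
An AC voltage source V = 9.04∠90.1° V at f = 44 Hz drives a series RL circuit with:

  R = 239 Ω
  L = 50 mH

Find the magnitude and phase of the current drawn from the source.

Step 1 — Angular frequency: ω = 2π·f = 2π·44 = 276.5 rad/s.
Step 2 — Component impedances:
  R: Z = R = 239 Ω
  L: Z = jωL = j·276.5·0.05 = 0 + j13.82 Ω
Step 3 — Series combination: Z_total = R + L = 239 + j13.82 Ω = 239.4∠3.3° Ω.
Step 4 — Source phasor: V = 9.04∠90.1° V = -0.01578 + j9.04 V.
Step 5 — Ohm's law: I = V / Z_total = (-0.01578 + j9.04) / (239 + j13.82) = 0.002115 + j0.0377 A.
Step 6 — Convert to polar: |I| = 0.03776 A, ∠I = 86.8°.

I = 0.03776∠86.8° A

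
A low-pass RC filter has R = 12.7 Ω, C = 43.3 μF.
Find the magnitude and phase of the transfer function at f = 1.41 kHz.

Step 1 — Angular frequency: ω = 2π·1410 = 8859 rad/s.
Step 2 — Transfer function: H(jω) = 1/(1 + jωRC).
Step 3 — Denominator: 1 + jωRC = 1 + j·8859·12.7·4.33e-05 = 1 + j4.872.
Step 4 — H = 0.04043 - j0.197.
Step 5 — Magnitude: |H| = 0.2011 (-13.9 dB); phase: φ = -78.4°.

|H| = 0.2011 (-13.9 dB), φ = -78.4°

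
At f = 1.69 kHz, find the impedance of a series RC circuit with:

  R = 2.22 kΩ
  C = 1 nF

Step 1 — Angular frequency: ω = 2π·f = 2π·1690 = 1.062e+04 rad/s.
Step 2 — Component impedances:
  R: Z = R = 2220 Ω
  C: Z = 1/(jωC) = -j/(ω·C) = 0 - j9.417e+04 Ω
Step 3 — Series combination: Z_total = R + C = 2220 - j9.417e+04 Ω = 9.42e+04∠-88.6° Ω.

Z = 2220 - j9.417e+04 Ω = 9.42e+04∠-88.6° Ω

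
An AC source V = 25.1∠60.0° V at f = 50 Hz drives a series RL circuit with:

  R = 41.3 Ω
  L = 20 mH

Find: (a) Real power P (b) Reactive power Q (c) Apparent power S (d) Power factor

Step 1 — Angular frequency: ω = 2π·f = 2π·50 = 314.2 rad/s.
Step 2 — Component impedances:
  R: Z = R = 41.3 Ω
  L: Z = jωL = j·314.2·0.02 = 0 + j6.283 Ω
Step 3 — Series combination: Z_total = R + L = 41.3 + j6.283 Ω = 41.78∠8.7° Ω.
Step 4 — Source phasor: V = 25.1∠60.0° V = 12.55 + j21.74 V.
Step 5 — Current: I = V / Z = 0.3753 + j0.4692 A = 0.6008∠51.3° A.
Step 6 — Complex power: S = V·I* = 14.91 + j2.268 VA.
Step 7 — Real power: P = Re(S) = 14.91 W.
Step 8 — Reactive power: Q = Im(S) = 2.268 VAR.
Step 9 — Apparent power: |S| = 15.08 VA.
Step 10 — Power factor: PF = P/|S| = 0.9886 (lagging).

(a) P = 14.91 W  (b) Q = 2.268 VAR  (c) S = 15.08 VA  (d) PF = 0.9886 (lagging)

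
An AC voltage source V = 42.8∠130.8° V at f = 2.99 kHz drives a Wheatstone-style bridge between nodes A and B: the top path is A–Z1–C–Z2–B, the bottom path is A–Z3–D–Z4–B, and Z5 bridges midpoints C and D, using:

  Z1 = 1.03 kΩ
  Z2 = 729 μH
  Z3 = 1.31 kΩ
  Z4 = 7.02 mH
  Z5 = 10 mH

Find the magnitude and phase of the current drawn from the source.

Step 1 — Angular frequency: ω = 2π·f = 2π·2990 = 1.879e+04 rad/s.
Step 2 — Component impedances:
  Z1: Z = R = 1030 Ω
  Z2: Z = jωL = j·1.879e+04·0.000729 = 0 + j13.7 Ω
  Z3: Z = R = 1310 Ω
  Z4: Z = jωL = j·1.879e+04·0.00702 = 0 + j131.9 Ω
  Z5: Z = jωL = j·1.879e+04·0.01 = 0 + j187.9 Ω
Step 3 — Bridge requires nodal analysis (the Z5 bridge couples midpoints C and D, so the two paths cannot be reduced to a simple series/parallel combination). Setting node B to ground and injecting 1 A at node A, the 3-node admittance system at A, C, D solves to V_A = Z_AB = 577 + j22.22 Ω = 577.4∠2.2° Ω.
Step 4 — Source phasor: V = 42.8∠130.8° V = -27.97 + j32.4 V.
Step 5 — Ohm's law: I = V / Z_total = (-27.97 + j32.4) / (577 + j22.22) = -0.04624 + j0.05794 A.
Step 6 — Convert to polar: |I| = 0.07413 A, ∠I = 128.6°.

I = 0.07413∠128.6° A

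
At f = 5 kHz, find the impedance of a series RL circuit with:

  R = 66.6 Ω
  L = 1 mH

Step 1 — Angular frequency: ω = 2π·f = 2π·5000 = 3.142e+04 rad/s.
Step 2 — Component impedances:
  R: Z = R = 66.6 Ω
  L: Z = jωL = j·3.142e+04·0.001 = 0 + j31.42 Ω
Step 3 — Series combination: Z_total = R + L = 66.6 + j31.42 Ω = 73.64∠25.3° Ω.

Z = 66.6 + j31.42 Ω = 73.64∠25.3° Ω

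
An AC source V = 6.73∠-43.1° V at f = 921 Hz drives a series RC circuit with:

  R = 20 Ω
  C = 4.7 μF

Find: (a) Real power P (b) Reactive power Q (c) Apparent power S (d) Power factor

Step 1 — Angular frequency: ω = 2π·f = 2π·921 = 5787 rad/s.
Step 2 — Component impedances:
  R: Z = R = 20 Ω
  C: Z = 1/(jωC) = -j/(ω·C) = 0 - j36.77 Ω
Step 3 — Series combination: Z_total = R + C = 20 - j36.77 Ω = 41.85∠-61.5° Ω.
Step 4 — Source phasor: V = 6.73∠-43.1° V = 4.914 - j4.598 V.
Step 5 — Current: I = V / Z = 0.1526 + j0.05064 A = 0.1608∠18.4° A.
Step 6 — Complex power: S = V·I* = 0.5171 - j0.9506 VA.
Step 7 — Real power: P = Re(S) = 0.5171 W.
Step 8 — Reactive power: Q = Im(S) = -0.9506 VAR.
Step 9 — Apparent power: |S| = 1.082 VA.
Step 10 — Power factor: PF = P/|S| = 0.4778 (leading).

(a) P = 0.5171 W  (b) Q = -0.9506 VAR  (c) S = 1.082 VA  (d) PF = 0.4778 (leading)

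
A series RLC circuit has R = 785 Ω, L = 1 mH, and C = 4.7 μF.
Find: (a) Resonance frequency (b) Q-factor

Step 1 — Resonance condition Im(Z)=0 gives ω₀ = 1/√(LC).
Step 2 — ω₀ = 1/√(0.001·4.7e-06) = 1.459e+04 rad/s.
Step 3 — f₀ = ω₀/(2π) = 2322 Hz.
Step 4 — Series Q: Q = ω₀L/R = 1.459e+04·0.001/785 = 0.01858.

(a) f₀ = 2322 Hz  (b) Q = 0.01858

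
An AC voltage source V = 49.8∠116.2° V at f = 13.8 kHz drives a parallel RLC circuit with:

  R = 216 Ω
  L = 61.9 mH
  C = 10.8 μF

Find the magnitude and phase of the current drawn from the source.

Step 1 — Angular frequency: ω = 2π·f = 2π·1.38e+04 = 8.671e+04 rad/s.
Step 2 — Component impedances:
  R: Z = R = 216 Ω
  L: Z = jωL = j·8.671e+04·0.0619 = 0 + j5367 Ω
  C: Z = 1/(jωC) = -j/(ω·C) = 0 - j1.068 Ω
Step 3 — Parallel combination: 1/Z_total = 1/R + 1/L + 1/C; Z_total = 0.005281 - j1.068 Ω = 1.068∠-89.7° Ω.
Step 4 — Source phasor: V = 49.8∠116.2° V = -21.99 + j44.68 V.
Step 5 — Ohm's law: I = V / Z_total = (-21.99 + j44.68) / (0.005281 - j1.068) = -41.94 - j20.38 A.
Step 6 — Convert to polar: |I| = 46.63 A, ∠I = -154.1°.

I = 46.63∠-154.1° A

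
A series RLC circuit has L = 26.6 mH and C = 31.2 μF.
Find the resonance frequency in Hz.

Step 1 — Resonance condition Im(Z)=0 gives ω₀ = 1/√(LC).
Step 2 — ω₀ = 1/√(0.0266·3.12e-05) = 1098 rad/s.
Step 3 — f₀ = ω₀/(2π) = 174.7 Hz.

f₀ = 174.7 Hz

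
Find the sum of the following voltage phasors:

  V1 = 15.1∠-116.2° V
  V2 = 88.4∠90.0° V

Step 1 — Convert each phasor to rectangular form:
  V1 = 15.1·(cos(-116.2°) + j·sin(-116.2°)) = -6.667 - j13.55 V
  V2 = 88.4·(cos(90.0°) + j·sin(90.0°)) = 0 + j88.4 V
Step 2 — Sum components: V_total = -6.667 + j74.85 V.
Step 3 — Convert to polar: |V_total| = 75.15 V, ∠V_total = 95.1°.

V_total = 75.15∠95.1° V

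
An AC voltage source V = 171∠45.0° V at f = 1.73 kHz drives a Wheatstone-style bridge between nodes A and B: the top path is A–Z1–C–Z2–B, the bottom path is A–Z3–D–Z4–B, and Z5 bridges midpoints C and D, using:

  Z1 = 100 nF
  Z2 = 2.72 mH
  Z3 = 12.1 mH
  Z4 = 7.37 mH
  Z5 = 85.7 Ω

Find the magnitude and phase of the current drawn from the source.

Step 1 — Angular frequency: ω = 2π·f = 2π·1730 = 1.087e+04 rad/s.
Step 2 — Component impedances:
  Z1: Z = 1/(jωC) = -j/(ω·C) = 0 - j920 Ω
  Z2: Z = jωL = j·1.087e+04·0.00272 = 0 + j29.57 Ω
  Z3: Z = jωL = j·1.087e+04·0.0121 = 0 + j131.5 Ω
  Z4: Z = jωL = j·1.087e+04·0.00737 = 0 + j80.11 Ω
  Z5: Z = R = 85.7 Ω
Step 3 — Bridge requires nodal analysis (the Z5 bridge couples midpoints C and D, so the two paths cannot be reduced to a simple series/parallel combination). Setting node B to ground and injecting 1 A at node A, the 3-node admittance system at A, C, D solves to V_A = Z_AB = 47.5 + j207 Ω = 212.4∠77.1° Ω.
Step 4 — Source phasor: V = 171∠45.0° V = 120.9 + j120.9 V.
Step 5 — Ohm's law: I = V / Z_total = (120.9 + j120.9) / (47.5 + j207) = 0.6822 - j0.4276 A.
Step 6 — Convert to polar: |I| = 0.8051 A, ∠I = -32.1°.

I = 0.8051∠-32.1° A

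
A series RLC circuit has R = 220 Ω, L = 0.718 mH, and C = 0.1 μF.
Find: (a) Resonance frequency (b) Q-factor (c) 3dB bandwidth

Step 1 — Resonance: ω₀ = 1/√(LC) = 1/√(0.000718·1e-07) = 1.18e+05 rad/s.
Step 2 — f₀ = ω₀/(2π) = 1.878e+04 Hz.
Step 3 — Series Q: Q = ω₀L/R = 1.18e+05·0.000718/220 = 0.3852.
Step 4 — Bandwidth: Δω = ω₀/Q = 3.064e+05 rad/s; BW = Δω/(2π) = 4.877e+04 Hz.

(a) f₀ = 1.878e+04 Hz  (b) Q = 0.3852  (c) BW = 4.877e+04 Hz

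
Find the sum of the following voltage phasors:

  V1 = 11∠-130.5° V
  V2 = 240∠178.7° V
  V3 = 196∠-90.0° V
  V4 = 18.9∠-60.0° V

Step 1 — Convert each phasor to rectangular form:
  V1 = 11·(cos(-130.5°) + j·sin(-130.5°)) = -7.144 - j8.364 V
  V2 = 240·(cos(178.7°) + j·sin(178.7°)) = -239.9 + j5.445 V
  V3 = 196·(cos(-90.0°) + j·sin(-90.0°)) = 0 - j196 V
  V4 = 18.9·(cos(-60.0°) + j·sin(-60.0°)) = 9.45 - j16.37 V
Step 2 — Sum components: V_total = -237.6 - j215.3 V.
Step 3 — Convert to polar: |V_total| = 320.7 V, ∠V_total = -137.8°.

V_total = 320.7∠-137.8° V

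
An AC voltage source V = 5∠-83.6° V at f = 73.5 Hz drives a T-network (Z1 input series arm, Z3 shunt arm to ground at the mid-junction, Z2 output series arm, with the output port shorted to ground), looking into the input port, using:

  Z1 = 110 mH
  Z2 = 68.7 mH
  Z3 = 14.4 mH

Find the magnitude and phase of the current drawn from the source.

Step 1 — Angular frequency: ω = 2π·f = 2π·73.5 = 461.8 rad/s.
Step 2 — Component impedances:
  Z1: Z = jωL = j·461.8·0.11 = 0 + j50.8 Ω
  Z2: Z = jωL = j·461.8·0.0687 = 0 + j31.73 Ω
  Z3: Z = jωL = j·461.8·0.0144 = 0 + j6.65 Ω
Step 3 — With the output port shorted to ground, the output series arm Z2 runs from the junction to ground; the shunt arm Z3 also runs from the junction to ground. They appear in parallel: Z3 || Z2 = 0 + j5.498 Ω.
Step 4 — Series with input arm Z1: Z_in = Z1 + (Z3 || Z2) = 0 + j56.3 Ω = 56.3∠90.0° Ω.
Step 5 — Source phasor: V = 5∠-83.6° V = 0.5573 - j4.969 V.
Step 6 — Ohm's law: I = V / Z_total = (0.5573 - j4.969) / (0 + j56.3) = -0.08826 - j0.0099 A.
Step 7 — Convert to polar: |I| = 0.08881 A, ∠I = -173.6°.

I = 0.08881∠-173.6° A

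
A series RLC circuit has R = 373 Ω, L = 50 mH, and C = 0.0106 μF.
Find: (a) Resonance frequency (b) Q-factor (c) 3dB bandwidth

Step 1 — Resonance: ω₀ = 1/√(LC) = 1/√(0.05·1.06e-08) = 4.344e+04 rad/s.
Step 2 — f₀ = ω₀/(2π) = 6913 Hz.
Step 3 — Series Q: Q = ω₀L/R = 4.344e+04·0.05/373 = 5.823.
Step 4 — Bandwidth: Δω = ω₀/Q = 7460 rad/s; BW = Δω/(2π) = 1187 Hz.

(a) f₀ = 6913 Hz  (b) Q = 5.823  (c) BW = 1187 Hz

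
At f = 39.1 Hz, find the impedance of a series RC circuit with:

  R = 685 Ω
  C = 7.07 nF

Step 1 — Angular frequency: ω = 2π·f = 2π·39.1 = 245.7 rad/s.
Step 2 — Component impedances:
  R: Z = R = 685 Ω
  C: Z = 1/(jωC) = -j/(ω·C) = 0 - j5.757e+05 Ω
Step 3 — Series combination: Z_total = R + C = 685 - j5.757e+05 Ω = 5.757e+05∠-89.9° Ω.

Z = 685 - j5.757e+05 Ω = 5.757e+05∠-89.9° Ω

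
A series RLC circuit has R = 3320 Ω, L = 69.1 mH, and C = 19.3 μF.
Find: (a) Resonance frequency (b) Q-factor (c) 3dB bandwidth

Step 1 — Resonance: ω₀ = 1/√(LC) = 1/√(0.0691·1.93e-05) = 865.9 rad/s.
Step 2 — f₀ = ω₀/(2π) = 137.8 Hz.
Step 3 — Series Q: Q = ω₀L/R = 865.9·0.0691/3320 = 0.01802.
Step 4 — Bandwidth: Δω = ω₀/Q = 4.805e+04 rad/s; BW = Δω/(2π) = 7647 Hz.

(a) f₀ = 137.8 Hz  (b) Q = 0.01802  (c) BW = 7647 Hz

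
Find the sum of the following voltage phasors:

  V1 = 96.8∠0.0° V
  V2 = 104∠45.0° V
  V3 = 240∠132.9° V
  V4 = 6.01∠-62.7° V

Step 1 — Convert each phasor to rectangular form:
  V1 = 96.8·(cos(0.0°) + j·sin(0.0°)) = 96.8 V
  V2 = 104·(cos(45.0°) + j·sin(45.0°)) = 73.54 + j73.54 V
  V3 = 240·(cos(132.9°) + j·sin(132.9°)) = -163.4 + j175.8 V
  V4 = 6.01·(cos(-62.7°) + j·sin(-62.7°)) = 2.756 - j5.341 V
Step 2 — Sum components: V_total = 9.723 + j244 V.
Step 3 — Convert to polar: |V_total| = 244.2 V, ∠V_total = 87.7°.

V_total = 244.2∠87.7° V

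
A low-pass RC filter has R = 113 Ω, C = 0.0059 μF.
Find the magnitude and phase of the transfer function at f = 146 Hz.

Step 1 — Angular frequency: ω = 2π·146 = 917.3 rad/s.
Step 2 — Transfer function: H(jω) = 1/(1 + jωRC).
Step 3 — Denominator: 1 + jωRC = 1 + j·917.3·113·5.9e-09 = 1 + j0.0006116.
Step 4 — H = 1 - j0.0006116.
Step 5 — Magnitude: |H| = 1 (-0.0 dB); phase: φ = -0.0°.

|H| = 1 (-0.0 dB), φ = -0.0°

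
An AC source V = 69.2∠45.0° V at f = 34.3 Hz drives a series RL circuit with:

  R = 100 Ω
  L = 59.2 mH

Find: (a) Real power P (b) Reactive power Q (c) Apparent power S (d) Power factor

Step 1 — Angular frequency: ω = 2π·f = 2π·34.3 = 215.5 rad/s.
Step 2 — Component impedances:
  R: Z = R = 100 Ω
  L: Z = jωL = j·215.5·0.0592 = 0 + j12.76 Ω
Step 3 — Series combination: Z_total = R + L = 100 + j12.76 Ω = 100.8∠7.3° Ω.
Step 4 — Source phasor: V = 69.2∠45.0° V = 48.93 + j48.93 V.
Step 5 — Current: I = V / Z = 0.5429 + j0.4201 A = 0.6864∠37.7° A.
Step 6 — Complex power: S = V·I* = 47.12 + j6.012 VA.
Step 7 — Real power: P = Re(S) = 47.12 W.
Step 8 — Reactive power: Q = Im(S) = 6.012 VAR.
Step 9 — Apparent power: |S| = 47.5 VA.
Step 10 — Power factor: PF = P/|S| = 0.992 (lagging).

(a) P = 47.12 W  (b) Q = 6.012 VAR  (c) S = 47.5 VA  (d) PF = 0.992 (lagging)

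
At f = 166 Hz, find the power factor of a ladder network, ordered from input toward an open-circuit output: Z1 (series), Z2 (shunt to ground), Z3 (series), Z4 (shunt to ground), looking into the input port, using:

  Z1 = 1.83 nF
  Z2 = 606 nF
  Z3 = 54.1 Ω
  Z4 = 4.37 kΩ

Step 1 — Angular frequency: ω = 2π·f = 2π·166 = 1043 rad/s.
Step 2 — Component impedances:
  Z1: Z = 1/(jωC) = -j/(ω·C) = 0 - j5.239e+05 Ω
  Z2: Z = 1/(jωC) = -j/(ω·C) = 0 - j1582 Ω
  Z3: Z = R = 54.1 Ω
  Z4: Z = R = 4370 Ω
Step 3 — Ladder network (open output): work backward from the far end, alternating series and parallel combinations. Z_in = 501.6 - j5.253e+05 Ω = 5.253e+05∠-89.9° Ω.
Step 4 — Power factor: PF = cos(φ) = Re(Z)/|Z| = 501.6/5.253e+05 = 0.0009549.
Step 5 — Type: Im(Z) = -5.253e+05 ⇒ leading (phase φ = -89.9°).

PF = 0.0009549 (leading, φ = -89.9°)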